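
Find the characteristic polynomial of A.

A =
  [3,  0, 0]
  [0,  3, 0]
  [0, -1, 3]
x^3 - 9*x^2 + 27*x - 27

Expanding det(x·I − A) (e.g. by cofactor expansion or by noting that A is similar to its Jordan form J, which has the same characteristic polynomial as A) gives
  χ_A(x) = x^3 - 9*x^2 + 27*x - 27
which factors as (x - 3)^3. The eigenvalues (with algebraic multiplicities) are λ = 3 with multiplicity 3.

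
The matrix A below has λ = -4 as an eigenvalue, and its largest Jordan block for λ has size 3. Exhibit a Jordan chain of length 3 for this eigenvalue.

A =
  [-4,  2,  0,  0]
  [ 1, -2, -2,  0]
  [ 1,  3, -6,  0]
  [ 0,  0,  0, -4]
A Jordan chain for λ = -4 of length 3:
v_1 = (2, 0, 1, 0)ᵀ
v_2 = (0, 1, 1, 0)ᵀ
v_3 = (1, 0, 0, 0)ᵀ

Let N = A − (-4)·I. We want v_3 with N^3 v_3 = 0 but N^2 v_3 ≠ 0; then v_{j-1} := N · v_j for j = 3, …, 2.

Pick v_3 = (1, 0, 0, 0)ᵀ.
Then v_2 = N · v_3 = (0, 1, 1, 0)ᵀ.
Then v_1 = N · v_2 = (2, 0, 1, 0)ᵀ.

Sanity check: (A − (-4)·I) v_1 = (0, 0, 0, 0)ᵀ = 0. ✓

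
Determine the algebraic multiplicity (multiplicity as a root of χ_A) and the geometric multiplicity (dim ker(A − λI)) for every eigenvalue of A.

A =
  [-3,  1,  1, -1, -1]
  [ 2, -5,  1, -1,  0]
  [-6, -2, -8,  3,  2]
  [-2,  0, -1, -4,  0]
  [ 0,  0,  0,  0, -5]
λ = -5: alg = 5, geom = 3

Step 1 — factor the characteristic polynomial to read off the algebraic multiplicities:
  χ_A(x) = (x + 5)^5

Step 2 — compute geometric multiplicities via the rank-nullity identity g(λ) = n − rank(A − λI):
  rank(A − (-5)·I) = 2, so dim ker(A − (-5)·I) = n − 2 = 3

Summary:
  λ = -5: algebraic multiplicity = 5, geometric multiplicity = 3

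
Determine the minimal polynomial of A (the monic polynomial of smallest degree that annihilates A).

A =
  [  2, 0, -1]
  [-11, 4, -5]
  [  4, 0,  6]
x^3 - 12*x^2 + 48*x - 64

The characteristic polynomial is χ_A(x) = (x - 4)^3, so the eigenvalues are known. The minimal polynomial is
  m_A(x) = Π_λ (x − λ)^{k_λ}
where k_λ is the size of the *largest* Jordan block for λ (equivalently, the smallest k with (A − λI)^k v = 0 for every generalised eigenvector v of λ).

  λ = 4: largest Jordan block has size 3, contributing (x − 4)^3

So m_A(x) = (x - 4)^3 = x^3 - 12*x^2 + 48*x - 64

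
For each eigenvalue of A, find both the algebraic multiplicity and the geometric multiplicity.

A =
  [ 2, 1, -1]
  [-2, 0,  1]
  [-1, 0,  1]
λ = 1: alg = 3, geom = 1

Step 1 — factor the characteristic polynomial to read off the algebraic multiplicities:
  χ_A(x) = (x - 1)^3

Step 2 — compute geometric multiplicities via the rank-nullity identity g(λ) = n − rank(A − λI):
  rank(A − (1)·I) = 2, so dim ker(A − (1)·I) = n − 2 = 1

Summary:
  λ = 1: algebraic multiplicity = 3, geometric multiplicity = 1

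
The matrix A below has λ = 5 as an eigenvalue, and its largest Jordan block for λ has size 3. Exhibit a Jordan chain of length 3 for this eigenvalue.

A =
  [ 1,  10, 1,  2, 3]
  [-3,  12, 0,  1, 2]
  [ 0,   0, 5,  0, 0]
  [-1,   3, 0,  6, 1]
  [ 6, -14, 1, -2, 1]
A Jordan chain for λ = 5 of length 3:
v_1 = (2, 2, 0, 0, -4)ᵀ
v_2 = (-4, -3, 0, -1, 6)ᵀ
v_3 = (1, 0, 0, 0, 0)ᵀ

Let N = A − (5)·I. We want v_3 with N^3 v_3 = 0 but N^2 v_3 ≠ 0; then v_{j-1} := N · v_j for j = 3, …, 2.

Pick v_3 = (1, 0, 0, 0, 0)ᵀ.
Then v_2 = N · v_3 = (-4, -3, 0, -1, 6)ᵀ.
Then v_1 = N · v_2 = (2, 2, 0, 0, -4)ᵀ.

Sanity check: (A − (5)·I) v_1 = (0, 0, 0, 0, 0)ᵀ = 0. ✓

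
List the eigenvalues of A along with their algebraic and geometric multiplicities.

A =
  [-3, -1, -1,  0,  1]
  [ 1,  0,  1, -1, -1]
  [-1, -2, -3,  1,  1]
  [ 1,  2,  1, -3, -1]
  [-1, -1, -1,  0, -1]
λ = -2: alg = 5, geom = 3

Step 1 — factor the characteristic polynomial to read off the algebraic multiplicities:
  χ_A(x) = (x + 2)^5

Step 2 — compute geometric multiplicities via the rank-nullity identity g(λ) = n − rank(A − λI):
  rank(A − (-2)·I) = 2, so dim ker(A − (-2)·I) = n − 2 = 3

Summary:
  λ = -2: algebraic multiplicity = 5, geometric multiplicity = 3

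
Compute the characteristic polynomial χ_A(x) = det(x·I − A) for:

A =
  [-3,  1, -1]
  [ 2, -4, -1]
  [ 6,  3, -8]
x^3 + 15*x^2 + 75*x + 125

Expanding det(x·I − A) (e.g. by cofactor expansion or by noting that A is similar to its Jordan form J, which has the same characteristic polynomial as A) gives
  χ_A(x) = x^3 + 15*x^2 + 75*x + 125
which factors as (x + 5)^3. The eigenvalues (with algebraic multiplicities) are λ = -5 with multiplicity 3.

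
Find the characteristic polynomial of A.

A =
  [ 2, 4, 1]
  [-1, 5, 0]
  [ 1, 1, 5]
x^3 - 12*x^2 + 48*x - 64

Expanding det(x·I − A) (e.g. by cofactor expansion or by noting that A is similar to its Jordan form J, which has the same characteristic polynomial as A) gives
  χ_A(x) = x^3 - 12*x^2 + 48*x - 64
which factors as (x - 4)^3. The eigenvalues (with algebraic multiplicities) are λ = 4 with multiplicity 3.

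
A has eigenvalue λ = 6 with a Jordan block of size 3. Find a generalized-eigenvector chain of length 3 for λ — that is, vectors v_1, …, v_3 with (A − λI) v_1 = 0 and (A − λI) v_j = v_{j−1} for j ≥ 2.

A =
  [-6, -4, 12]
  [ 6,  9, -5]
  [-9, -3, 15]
A Jordan chain for λ = 6 of length 3:
v_1 = (12, -9, 9)ᵀ
v_2 = (-12, 6, -9)ᵀ
v_3 = (1, 0, 0)ᵀ

Let N = A − (6)·I. We want v_3 with N^3 v_3 = 0 but N^2 v_3 ≠ 0; then v_{j-1} := N · v_j for j = 3, …, 2.

Pick v_3 = (1, 0, 0)ᵀ.
Then v_2 = N · v_3 = (-12, 6, -9)ᵀ.
Then v_1 = N · v_2 = (12, -9, 9)ᵀ.

Sanity check: (A − (6)·I) v_1 = (0, 0, 0)ᵀ = 0. ✓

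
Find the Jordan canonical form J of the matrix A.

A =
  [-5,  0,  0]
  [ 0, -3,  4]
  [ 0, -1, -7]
J_2(-5) ⊕ J_1(-5)

The characteristic polynomial is
  det(x·I − A) = x^3 + 15*x^2 + 75*x + 125 = (x + 5)^3

Eigenvalues and multiplicities (the geometric multiplicity of λ is n − rank(A − λI), which equals the number of Jordan blocks for λ):
  λ = -5: algebraic multiplicity = 3, geometric multiplicity = 2

Determining the block sizes for each eigenvalue:
  λ = -5: 2 blocks summing to 3 forces exactly one block of size 2 and the rest size 1 → block sizes [2, 1]

Assembling the blocks gives a Jordan form
J =
  [-5,  1,  0]
  [ 0, -5,  0]
  [ 0,  0, -5]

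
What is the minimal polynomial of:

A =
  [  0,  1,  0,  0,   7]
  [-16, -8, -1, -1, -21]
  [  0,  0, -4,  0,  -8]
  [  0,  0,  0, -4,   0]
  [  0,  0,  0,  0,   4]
x^4 + 8*x^3 - 128*x - 256

The characteristic polynomial is χ_A(x) = (x - 4)*(x + 4)^4, so the eigenvalues are known. The minimal polynomial is
  m_A(x) = Π_λ (x − λ)^{k_λ}
where k_λ is the size of the *largest* Jordan block for λ (equivalently, the smallest k with (A − λI)^k v = 0 for every generalised eigenvector v of λ).

  λ = -4: largest Jordan block has size 3, contributing (x + 4)^3
  λ = 4: largest Jordan block has size 1, contributing (x − 4)

So m_A(x) = (x - 4)*(x + 4)^3 = x^4 + 8*x^3 - 128*x - 256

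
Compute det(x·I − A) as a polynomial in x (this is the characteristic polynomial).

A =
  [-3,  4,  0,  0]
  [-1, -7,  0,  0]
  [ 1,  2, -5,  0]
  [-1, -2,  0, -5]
x^4 + 20*x^3 + 150*x^2 + 500*x + 625

Expanding det(x·I − A) (e.g. by cofactor expansion or by noting that A is similar to its Jordan form J, which has the same characteristic polynomial as A) gives
  χ_A(x) = x^4 + 20*x^3 + 150*x^2 + 500*x + 625
which factors as (x + 5)^4. The eigenvalues (with algebraic multiplicities) are λ = -5 with multiplicity 4.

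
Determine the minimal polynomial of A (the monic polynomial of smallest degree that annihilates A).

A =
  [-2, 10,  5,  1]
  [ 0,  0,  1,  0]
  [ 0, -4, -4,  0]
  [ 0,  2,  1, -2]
x^3 + 6*x^2 + 12*x + 8

The characteristic polynomial is χ_A(x) = (x + 2)^4, so the eigenvalues are known. The minimal polynomial is
  m_A(x) = Π_λ (x − λ)^{k_λ}
where k_λ is the size of the *largest* Jordan block for λ (equivalently, the smallest k with (A − λI)^k v = 0 for every generalised eigenvector v of λ).

  λ = -2: largest Jordan block has size 3, contributing (x + 2)^3

So m_A(x) = (x + 2)^3 = x^3 + 6*x^2 + 12*x + 8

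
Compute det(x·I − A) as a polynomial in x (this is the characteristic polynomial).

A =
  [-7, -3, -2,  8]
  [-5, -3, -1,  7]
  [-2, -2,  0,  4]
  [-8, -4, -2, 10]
x^4

Expanding det(x·I − A) (e.g. by cofactor expansion or by noting that A is similar to its Jordan form J, which has the same characteristic polynomial as A) gives
  χ_A(x) = x^4
which factors as x^4. The eigenvalues (with algebraic multiplicities) are λ = 0 with multiplicity 4.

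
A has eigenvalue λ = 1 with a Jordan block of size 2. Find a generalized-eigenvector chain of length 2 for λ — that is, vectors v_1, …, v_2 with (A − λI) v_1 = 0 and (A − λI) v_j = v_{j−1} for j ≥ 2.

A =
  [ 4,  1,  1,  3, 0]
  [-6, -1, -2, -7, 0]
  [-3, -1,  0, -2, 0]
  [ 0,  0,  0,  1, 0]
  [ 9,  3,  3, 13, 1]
A Jordan chain for λ = 1 of length 2:
v_1 = (3, -6, -3, 0, 9)ᵀ
v_2 = (1, 0, 0, 0, 0)ᵀ

Let N = A − (1)·I. We want v_2 with N^2 v_2 = 0 but N^1 v_2 ≠ 0; then v_{j-1} := N · v_j for j = 2, …, 2.

Pick v_2 = (1, 0, 0, 0, 0)ᵀ.
Then v_1 = N · v_2 = (3, -6, -3, 0, 9)ᵀ.

Sanity check: (A − (1)·I) v_1 = (0, 0, 0, 0, 0)ᵀ = 0. ✓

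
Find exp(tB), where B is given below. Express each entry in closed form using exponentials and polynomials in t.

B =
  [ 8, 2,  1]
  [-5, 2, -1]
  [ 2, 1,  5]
e^{tB} =
  [t^2*exp(5*t)/2 + 3*t*exp(5*t) + exp(5*t), t^2*exp(5*t)/2 + 2*t*exp(5*t), t^2*exp(5*t)/2 + t*exp(5*t)]
  [-t^2*exp(5*t) - 5*t*exp(5*t), -t^2*exp(5*t) - 3*t*exp(5*t) + exp(5*t), -t^2*exp(5*t) - t*exp(5*t)]
  [t^2*exp(5*t)/2 + 2*t*exp(5*t), t^2*exp(5*t)/2 + t*exp(5*t), t^2*exp(5*t)/2 + exp(5*t)]

Strategy: write B = P · J · P⁻¹ where J is a Jordan canonical form, so e^{tB} = P · e^{tJ} · P⁻¹, and e^{tJ} can be computed block-by-block.

B has Jordan form
J =
  [5, 1, 0]
  [0, 5, 1]
  [0, 0, 5]
(up to reordering of blocks).

Per-block formulas:
  For a 3×3 Jordan block J_3(5): exp(t · J_3(5)) = e^(5t)·(I + t·N + (t^2/2)·N^2), where N is the 3×3 nilpotent shift.

After assembling e^{tJ} and conjugating by P, we get:

e^{tB} =
  [t^2*exp(5*t)/2 + 3*t*exp(5*t) + exp(5*t), t^2*exp(5*t)/2 + 2*t*exp(5*t), t^2*exp(5*t)/2 + t*exp(5*t)]
  [-t^2*exp(5*t) - 5*t*exp(5*t), -t^2*exp(5*t) - 3*t*exp(5*t) + exp(5*t), -t^2*exp(5*t) - t*exp(5*t)]
  [t^2*exp(5*t)/2 + 2*t*exp(5*t), t^2*exp(5*t)/2 + t*exp(5*t), t^2*exp(5*t)/2 + exp(5*t)]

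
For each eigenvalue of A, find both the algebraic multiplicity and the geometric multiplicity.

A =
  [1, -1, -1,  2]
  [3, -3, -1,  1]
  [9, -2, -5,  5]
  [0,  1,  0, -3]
λ = -3: alg = 2, geom = 1; λ = -2: alg = 2, geom = 1

Step 1 — factor the characteristic polynomial to read off the algebraic multiplicities:
  χ_A(x) = (x + 2)^2*(x + 3)^2

Step 2 — compute geometric multiplicities via the rank-nullity identity g(λ) = n − rank(A − λI):
  rank(A − (-3)·I) = 3, so dim ker(A − (-3)·I) = n − 3 = 1
  rank(A − (-2)·I) = 3, so dim ker(A − (-2)·I) = n − 3 = 1

Summary:
  λ = -3: algebraic multiplicity = 2, geometric multiplicity = 1
  λ = -2: algebraic multiplicity = 2, geometric multiplicity = 1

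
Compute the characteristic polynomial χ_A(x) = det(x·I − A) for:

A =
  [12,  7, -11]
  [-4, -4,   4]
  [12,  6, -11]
x^3 + 3*x^2 - 4

Expanding det(x·I − A) (e.g. by cofactor expansion or by noting that A is similar to its Jordan form J, which has the same characteristic polynomial as A) gives
  χ_A(x) = x^3 + 3*x^2 - 4
which factors as (x - 1)*(x + 2)^2. The eigenvalues (with algebraic multiplicities) are λ = -2 with multiplicity 2, λ = 1 with multiplicity 1.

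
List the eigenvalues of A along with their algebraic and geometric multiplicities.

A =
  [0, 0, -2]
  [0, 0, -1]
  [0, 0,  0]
λ = 0: alg = 3, geom = 2

Step 1 — factor the characteristic polynomial to read off the algebraic multiplicities:
  χ_A(x) = x^3

Step 2 — compute geometric multiplicities via the rank-nullity identity g(λ) = n − rank(A − λI):
  rank(A − (0)·I) = 1, so dim ker(A − (0)·I) = n − 1 = 2

Summary:
  λ = 0: algebraic multiplicity = 3, geometric multiplicity = 2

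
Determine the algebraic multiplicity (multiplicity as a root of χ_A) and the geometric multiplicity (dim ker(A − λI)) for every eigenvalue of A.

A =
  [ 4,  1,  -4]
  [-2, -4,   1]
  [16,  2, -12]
λ = -4: alg = 3, geom = 1

Step 1 — factor the characteristic polynomial to read off the algebraic multiplicities:
  χ_A(x) = (x + 4)^3

Step 2 — compute geometric multiplicities via the rank-nullity identity g(λ) = n − rank(A − λI):
  rank(A − (-4)·I) = 2, so dim ker(A − (-4)·I) = n − 2 = 1

Summary:
  λ = -4: algebraic multiplicity = 3, geometric multiplicity = 1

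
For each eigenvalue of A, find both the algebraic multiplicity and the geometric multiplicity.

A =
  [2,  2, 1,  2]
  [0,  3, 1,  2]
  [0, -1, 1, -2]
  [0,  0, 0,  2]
λ = 2: alg = 4, geom = 2

Step 1 — factor the characteristic polynomial to read off the algebraic multiplicities:
  χ_A(x) = (x - 2)^4

Step 2 — compute geometric multiplicities via the rank-nullity identity g(λ) = n − rank(A − λI):
  rank(A − (2)·I) = 2, so dim ker(A − (2)·I) = n − 2 = 2

Summary:
  λ = 2: algebraic multiplicity = 4, geometric multiplicity = 2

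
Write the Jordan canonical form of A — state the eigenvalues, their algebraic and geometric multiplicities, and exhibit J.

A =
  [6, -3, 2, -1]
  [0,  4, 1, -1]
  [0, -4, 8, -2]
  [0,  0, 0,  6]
J_3(6) ⊕ J_1(6)

The characteristic polynomial is
  det(x·I − A) = x^4 - 24*x^3 + 216*x^2 - 864*x + 1296 = (x - 6)^4

Eigenvalues and multiplicities (the geometric multiplicity of λ is n − rank(A − λI), which equals the number of Jordan blocks for λ):
  λ = 6: algebraic multiplicity = 4, geometric multiplicity = 2

Determining the block sizes for each eigenvalue:
  λ = 6: with am = 4 and gm = 2, the partition is not yet determined (e.g. several partitions of 4 into 2 parts exist). Let N = A − (6)·I. Computing rank(N^1) = 2, rank(N^2) = 1, rank(N^3) = 0; the number of blocks of size ≥ j is rank(N^{j−1}) − rank(N^j), giving [2, 1, 1]. So we have 1 block(s) of size 3, 1 block(s) of size 1 → block sizes [3, 1]

Assembling the blocks gives a Jordan form
J =
  [6, 1, 0, 0]
  [0, 6, 1, 0]
  [0, 0, 6, 0]
  [0, 0, 0, 6]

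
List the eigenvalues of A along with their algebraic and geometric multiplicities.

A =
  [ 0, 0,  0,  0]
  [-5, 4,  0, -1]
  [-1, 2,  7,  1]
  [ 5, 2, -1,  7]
λ = 0: alg = 1, geom = 1; λ = 6: alg = 3, geom = 1

Step 1 — factor the characteristic polynomial to read off the algebraic multiplicities:
  χ_A(x) = x*(x - 6)^3

Step 2 — compute geometric multiplicities via the rank-nullity identity g(λ) = n − rank(A − λI):
  rank(A − (0)·I) = 3, so dim ker(A − (0)·I) = n − 3 = 1
  rank(A − (6)·I) = 3, so dim ker(A − (6)·I) = n − 3 = 1

Summary:
  λ = 0: algebraic multiplicity = 1, geometric multiplicity = 1
  λ = 6: algebraic multiplicity = 3, geometric multiplicity = 1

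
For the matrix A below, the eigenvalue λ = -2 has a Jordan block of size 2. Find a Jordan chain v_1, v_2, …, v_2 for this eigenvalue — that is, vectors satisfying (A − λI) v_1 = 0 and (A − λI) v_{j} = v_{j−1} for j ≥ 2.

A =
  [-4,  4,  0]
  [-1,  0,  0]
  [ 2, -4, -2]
A Jordan chain for λ = -2 of length 2:
v_1 = (-2, -1, 2)ᵀ
v_2 = (1, 0, 0)ᵀ

Let N = A − (-2)·I. We want v_2 with N^2 v_2 = 0 but N^1 v_2 ≠ 0; then v_{j-1} := N · v_j for j = 2, …, 2.

Pick v_2 = (1, 0, 0)ᵀ.
Then v_1 = N · v_2 = (-2, -1, 2)ᵀ.

Sanity check: (A − (-2)·I) v_1 = (0, 0, 0)ᵀ = 0. ✓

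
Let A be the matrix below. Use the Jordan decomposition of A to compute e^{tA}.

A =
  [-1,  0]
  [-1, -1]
e^{tA} =
  [exp(-t), 0]
  [-t*exp(-t), exp(-t)]

Strategy: write A = P · J · P⁻¹ where J is a Jordan canonical form, so e^{tA} = P · e^{tJ} · P⁻¹, and e^{tJ} can be computed block-by-block.

A has Jordan form
J =
  [-1,  1]
  [ 0, -1]
(up to reordering of blocks).

Per-block formulas:
  For a 2×2 Jordan block J_2(-1): exp(t · J_2(-1)) = e^(-1t)·(I + t·N), where N is the 2×2 nilpotent shift.

After assembling e^{tJ} and conjugating by P, we get:

e^{tA} =
  [exp(-t), 0]
  [-t*exp(-t), exp(-t)]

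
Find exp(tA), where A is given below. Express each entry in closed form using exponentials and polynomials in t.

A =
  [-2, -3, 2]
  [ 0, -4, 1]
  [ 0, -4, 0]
e^{tA} =
  [exp(-2*t), -t^2*exp(-2*t) - 3*t*exp(-2*t), t^2*exp(-2*t)/2 + 2*t*exp(-2*t)]
  [0, -2*t*exp(-2*t) + exp(-2*t), t*exp(-2*t)]
  [0, -4*t*exp(-2*t), 2*t*exp(-2*t) + exp(-2*t)]

Strategy: write A = P · J · P⁻¹ where J is a Jordan canonical form, so e^{tA} = P · e^{tJ} · P⁻¹, and e^{tJ} can be computed block-by-block.

A has Jordan form
J =
  [-2,  1,  0]
  [ 0, -2,  1]
  [ 0,  0, -2]
(up to reordering of blocks).

Per-block formulas:
  For a 3×3 Jordan block J_3(-2): exp(t · J_3(-2)) = e^(-2t)·(I + t·N + (t^2/2)·N^2), where N is the 3×3 nilpotent shift.

After assembling e^{tJ} and conjugating by P, we get:

e^{tA} =
  [exp(-2*t), -t^2*exp(-2*t) - 3*t*exp(-2*t), t^2*exp(-2*t)/2 + 2*t*exp(-2*t)]
  [0, -2*t*exp(-2*t) + exp(-2*t), t*exp(-2*t)]
  [0, -4*t*exp(-2*t), 2*t*exp(-2*t) + exp(-2*t)]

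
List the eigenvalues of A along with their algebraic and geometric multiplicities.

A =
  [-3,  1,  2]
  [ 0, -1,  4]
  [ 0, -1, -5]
λ = -3: alg = 3, geom = 2

Step 1 — factor the characteristic polynomial to read off the algebraic multiplicities:
  χ_A(x) = (x + 3)^3

Step 2 — compute geometric multiplicities via the rank-nullity identity g(λ) = n − rank(A − λI):
  rank(A − (-3)·I) = 1, so dim ker(A − (-3)·I) = n − 1 = 2

Summary:
  λ = -3: algebraic multiplicity = 3, geometric multiplicity = 2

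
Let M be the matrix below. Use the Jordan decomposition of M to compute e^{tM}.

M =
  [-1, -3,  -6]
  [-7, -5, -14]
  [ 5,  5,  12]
e^{tM} =
  [-3*t*exp(2*t) + exp(2*t), -3*t*exp(2*t), -6*t*exp(2*t)]
  [-7*t*exp(2*t), -7*t*exp(2*t) + exp(2*t), -14*t*exp(2*t)]
  [5*t*exp(2*t), 5*t*exp(2*t), 10*t*exp(2*t) + exp(2*t)]

Strategy: write M = P · J · P⁻¹ where J is a Jordan canonical form, so e^{tM} = P · e^{tJ} · P⁻¹, and e^{tJ} can be computed block-by-block.

M has Jordan form
J =
  [2, 1, 0]
  [0, 2, 0]
  [0, 0, 2]
(up to reordering of blocks).

Per-block formulas:
  For a 2×2 Jordan block J_2(2): exp(t · J_2(2)) = e^(2t)·(I + t·N), where N is the 2×2 nilpotent shift.
  For a 1×1 block at λ = 2: exp(t · [2]) = [e^(2t)].

After assembling e^{tJ} and conjugating by P, we get:

e^{tM} =
  [-3*t*exp(2*t) + exp(2*t), -3*t*exp(2*t), -6*t*exp(2*t)]
  [-7*t*exp(2*t), -7*t*exp(2*t) + exp(2*t), -14*t*exp(2*t)]
  [5*t*exp(2*t), 5*t*exp(2*t), 10*t*exp(2*t) + exp(2*t)]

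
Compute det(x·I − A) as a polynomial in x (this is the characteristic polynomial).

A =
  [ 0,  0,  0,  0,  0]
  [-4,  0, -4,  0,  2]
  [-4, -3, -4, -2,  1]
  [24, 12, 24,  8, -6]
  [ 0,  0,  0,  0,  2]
x^5 - 6*x^4 + 12*x^3 - 8*x^2

Expanding det(x·I − A) (e.g. by cofactor expansion or by noting that A is similar to its Jordan form J, which has the same characteristic polynomial as A) gives
  χ_A(x) = x^5 - 6*x^4 + 12*x^3 - 8*x^2
which factors as x^2*(x - 2)^3. The eigenvalues (with algebraic multiplicities) are λ = 0 with multiplicity 2, λ = 2 with multiplicity 3.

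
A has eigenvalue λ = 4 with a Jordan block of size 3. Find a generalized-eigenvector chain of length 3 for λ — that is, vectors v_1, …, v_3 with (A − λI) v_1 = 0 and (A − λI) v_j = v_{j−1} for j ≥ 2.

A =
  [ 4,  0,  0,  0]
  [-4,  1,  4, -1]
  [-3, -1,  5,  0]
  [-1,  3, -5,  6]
A Jordan chain for λ = 4 of length 3:
v_1 = (0, 1, 1, 1)ᵀ
v_2 = (0, -4, -3, -1)ᵀ
v_3 = (1, 0, 0, 0)ᵀ

Let N = A − (4)·I. We want v_3 with N^3 v_3 = 0 but N^2 v_3 ≠ 0; then v_{j-1} := N · v_j for j = 3, …, 2.

Pick v_3 = (1, 0, 0, 0)ᵀ.
Then v_2 = N · v_3 = (0, -4, -3, -1)ᵀ.
Then v_1 = N · v_2 = (0, 1, 1, 1)ᵀ.

Sanity check: (A − (4)·I) v_1 = (0, 0, 0, 0)ᵀ = 0. ✓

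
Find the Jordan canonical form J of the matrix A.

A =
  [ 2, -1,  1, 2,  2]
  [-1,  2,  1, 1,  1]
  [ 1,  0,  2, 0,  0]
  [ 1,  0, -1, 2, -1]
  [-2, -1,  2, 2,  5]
J_2(2) ⊕ J_2(3) ⊕ J_1(3)

The characteristic polynomial is
  det(x·I − A) = x^5 - 13*x^4 + 67*x^3 - 171*x^2 + 216*x - 108 = (x - 3)^3*(x - 2)^2

Eigenvalues and multiplicities (the geometric multiplicity of λ is n − rank(A − λI), which equals the number of Jordan blocks for λ):
  λ = 2: algebraic multiplicity = 2, geometric multiplicity = 1
  λ = 3: algebraic multiplicity = 3, geometric multiplicity = 2

Determining the block sizes for each eigenvalue:
  λ = 2: one block (gm = 1), so the single block has size am = 2 → block sizes [2]
  λ = 3: 2 blocks summing to 3 forces exactly one block of size 2 and the rest size 1 → block sizes [2, 1]

Assembling the blocks gives a Jordan form
J =
  [2, 1, 0, 0, 0]
  [0, 2, 0, 0, 0]
  [0, 0, 3, 1, 0]
  [0, 0, 0, 3, 0]
  [0, 0, 0, 0, 3]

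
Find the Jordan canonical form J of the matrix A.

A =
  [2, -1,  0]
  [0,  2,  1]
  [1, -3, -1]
J_3(1)

The characteristic polynomial is
  det(x·I − A) = x^3 - 3*x^2 + 3*x - 1 = (x - 1)^3

Eigenvalues and multiplicities (the geometric multiplicity of λ is n − rank(A − λI), which equals the number of Jordan blocks for λ):
  λ = 1: algebraic multiplicity = 3, geometric multiplicity = 1

Determining the block sizes for each eigenvalue:
  λ = 1: one block (gm = 1), so the single block has size am = 3 → block sizes [3]

Assembling the blocks gives a Jordan form
J =
  [1, 1, 0]
  [0, 1, 1]
  [0, 0, 1]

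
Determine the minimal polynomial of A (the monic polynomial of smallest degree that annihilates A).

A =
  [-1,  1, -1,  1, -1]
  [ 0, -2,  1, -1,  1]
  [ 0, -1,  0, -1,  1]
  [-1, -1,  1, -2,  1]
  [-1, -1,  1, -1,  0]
x^3 + 3*x^2 + 3*x + 1

The characteristic polynomial is χ_A(x) = (x + 1)^5, so the eigenvalues are known. The minimal polynomial is
  m_A(x) = Π_λ (x − λ)^{k_λ}
where k_λ is the size of the *largest* Jordan block for λ (equivalently, the smallest k with (A − λI)^k v = 0 for every generalised eigenvector v of λ).

  λ = -1: largest Jordan block has size 3, contributing (x + 1)^3

So m_A(x) = (x + 1)^3 = x^3 + 3*x^2 + 3*x + 1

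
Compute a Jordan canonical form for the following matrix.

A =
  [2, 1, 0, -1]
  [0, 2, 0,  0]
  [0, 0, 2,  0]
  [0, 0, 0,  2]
J_2(2) ⊕ J_1(2) ⊕ J_1(2)

The characteristic polynomial is
  det(x·I − A) = x^4 - 8*x^3 + 24*x^2 - 32*x + 16 = (x - 2)^4

Eigenvalues and multiplicities (the geometric multiplicity of λ is n − rank(A − λI), which equals the number of Jordan blocks for λ):
  λ = 2: algebraic multiplicity = 4, geometric multiplicity = 3

Determining the block sizes for each eigenvalue:
  λ = 2: 3 blocks summing to 4 forces exactly one block of size 2 and the rest size 1 → block sizes [2, 1, 1]

Assembling the blocks gives a Jordan form
J =
  [2, 1, 0, 0]
  [0, 2, 0, 0]
  [0, 0, 2, 0]
  [0, 0, 0, 2]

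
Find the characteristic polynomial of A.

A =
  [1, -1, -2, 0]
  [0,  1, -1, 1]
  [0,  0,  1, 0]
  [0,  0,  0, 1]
x^4 - 4*x^3 + 6*x^2 - 4*x + 1

Expanding det(x·I − A) (e.g. by cofactor expansion or by noting that A is similar to its Jordan form J, which has the same characteristic polynomial as A) gives
  χ_A(x) = x^4 - 4*x^3 + 6*x^2 - 4*x + 1
which factors as (x - 1)^4. The eigenvalues (with algebraic multiplicities) are λ = 1 with multiplicity 4.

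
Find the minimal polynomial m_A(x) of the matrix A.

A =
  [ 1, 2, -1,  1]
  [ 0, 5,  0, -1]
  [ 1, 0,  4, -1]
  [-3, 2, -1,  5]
x^4 - 15*x^3 + 84*x^2 - 208*x + 192

The characteristic polynomial is χ_A(x) = (x - 4)^3*(x - 3), so the eigenvalues are known. The minimal polynomial is
  m_A(x) = Π_λ (x − λ)^{k_λ}
where k_λ is the size of the *largest* Jordan block for λ (equivalently, the smallest k with (A − λI)^k v = 0 for every generalised eigenvector v of λ).

  λ = 3: largest Jordan block has size 1, contributing (x − 3)
  λ = 4: largest Jordan block has size 3, contributing (x − 4)^3

So m_A(x) = (x - 4)^3*(x - 3) = x^4 - 15*x^3 + 84*x^2 - 208*x + 192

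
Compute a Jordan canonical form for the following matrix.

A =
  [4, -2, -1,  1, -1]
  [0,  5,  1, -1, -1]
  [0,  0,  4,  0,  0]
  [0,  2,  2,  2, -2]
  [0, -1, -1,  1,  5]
J_3(4) ⊕ J_1(4) ⊕ J_1(4)

The characteristic polynomial is
  det(x·I − A) = x^5 - 20*x^4 + 160*x^3 - 640*x^2 + 1280*x - 1024 = (x - 4)^5

Eigenvalues and multiplicities (the geometric multiplicity of λ is n − rank(A − λI), which equals the number of Jordan blocks for λ):
  λ = 4: algebraic multiplicity = 5, geometric multiplicity = 3

Determining the block sizes for each eigenvalue:
  λ = 4: with am = 5 and gm = 3, the partition is not yet determined (e.g. several partitions of 5 into 3 parts exist). Let N = A − (4)·I. Computing rank(N^1) = 2, rank(N^2) = 1, rank(N^3) = 0; the number of blocks of size ≥ j is rank(N^{j−1}) − rank(N^j), giving [3, 1, 1]. So we have 1 block(s) of size 3, 2 block(s) of size 1 → block sizes [3, 1, 1]

Assembling the blocks gives a Jordan form
J =
  [4, 1, 0, 0, 0]
  [0, 4, 1, 0, 0]
  [0, 0, 4, 0, 0]
  [0, 0, 0, 4, 0]
  [0, 0, 0, 0, 4]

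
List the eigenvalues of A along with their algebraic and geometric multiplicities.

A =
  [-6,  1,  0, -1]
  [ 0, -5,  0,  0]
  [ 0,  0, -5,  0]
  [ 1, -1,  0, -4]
λ = -5: alg = 4, geom = 3

Step 1 — factor the characteristic polynomial to read off the algebraic multiplicities:
  χ_A(x) = (x + 5)^4

Step 2 — compute geometric multiplicities via the rank-nullity identity g(λ) = n − rank(A − λI):
  rank(A − (-5)·I) = 1, so dim ker(A − (-5)·I) = n − 1 = 3

Summary:
  λ = -5: algebraic multiplicity = 4, geometric multiplicity = 3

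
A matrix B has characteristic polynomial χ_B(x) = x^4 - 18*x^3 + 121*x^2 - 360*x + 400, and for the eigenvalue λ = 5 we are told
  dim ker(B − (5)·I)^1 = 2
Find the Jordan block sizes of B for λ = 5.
Block sizes for λ = 5: [1, 1]

From the dimensions of kernels of powers, the number of Jordan blocks of size at least j is d_j − d_{j−1} where d_j = dim ker(N^j) (with d_0 = 0). Computing the differences gives [2].
The number of blocks of size exactly k is (#blocks of size ≥ k) − (#blocks of size ≥ k + 1), so the partition is: 2 block(s) of size 1.
In nonincreasing order the block sizes are [1, 1].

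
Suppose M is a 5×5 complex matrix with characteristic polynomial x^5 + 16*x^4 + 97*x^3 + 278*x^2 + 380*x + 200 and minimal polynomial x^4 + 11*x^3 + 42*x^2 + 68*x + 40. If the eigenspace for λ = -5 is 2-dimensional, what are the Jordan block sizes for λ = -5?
Block sizes for λ = -5: [1, 1]

Step 1 — from the characteristic polynomial, algebraic multiplicity of λ = -5 is 2. From dim ker(M − (-5)·I) = 2, there are exactly 2 Jordan blocks for λ = -5.
Step 2 — from the minimal polynomial, the factor (x + 5) tells us the largest block for λ = -5 has size 1.
Step 3 — with total size 2, 2 blocks, and largest block 1, the block sizes (in nonincreasing order) are [1, 1].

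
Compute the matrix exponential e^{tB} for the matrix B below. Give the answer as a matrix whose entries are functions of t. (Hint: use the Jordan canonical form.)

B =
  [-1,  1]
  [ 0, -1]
e^{tB} =
  [exp(-t), t*exp(-t)]
  [0, exp(-t)]

Strategy: write B = P · J · P⁻¹ where J is a Jordan canonical form, so e^{tB} = P · e^{tJ} · P⁻¹, and e^{tJ} can be computed block-by-block.

B has Jordan form
J =
  [-1,  1]
  [ 0, -1]
(up to reordering of blocks).

Per-block formulas:
  For a 2×2 Jordan block J_2(-1): exp(t · J_2(-1)) = e^(-1t)·(I + t·N), where N is the 2×2 nilpotent shift.

After assembling e^{tJ} and conjugating by P, we get:

e^{tB} =
  [exp(-t), t*exp(-t)]
  [0, exp(-t)]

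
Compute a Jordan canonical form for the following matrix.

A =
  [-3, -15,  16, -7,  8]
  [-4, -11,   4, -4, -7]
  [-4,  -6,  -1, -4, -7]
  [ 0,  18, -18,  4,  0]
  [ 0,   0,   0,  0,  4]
J_2(-5) ⊕ J_1(-5) ⊕ J_1(4) ⊕ J_1(4)

The characteristic polynomial is
  det(x·I − A) = x^5 + 7*x^4 - 29*x^3 - 235*x^2 + 200*x + 2000 = (x - 4)^2*(x + 5)^3

Eigenvalues and multiplicities (the geometric multiplicity of λ is n − rank(A − λI), which equals the number of Jordan blocks for λ):
  λ = -5: algebraic multiplicity = 3, geometric multiplicity = 2
  λ = 4: algebraic multiplicity = 2, geometric multiplicity = 2

Determining the block sizes for each eigenvalue:
  λ = -5: 2 blocks summing to 3 forces exactly one block of size 2 and the rest size 1 → block sizes [2, 1]
  λ = 4: gm = am = 2, so every block has size 1 → block sizes [1, 1]

Assembling the blocks gives a Jordan form
J =
  [-5,  1,  0, 0, 0]
  [ 0, -5,  0, 0, 0]
  [ 0,  0, -5, 0, 0]
  [ 0,  0,  0, 4, 0]
  [ 0,  0,  0, 0, 4]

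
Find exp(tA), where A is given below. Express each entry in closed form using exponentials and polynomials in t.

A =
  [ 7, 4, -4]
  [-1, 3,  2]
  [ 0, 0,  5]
e^{tA} =
  [2*t*exp(5*t) + exp(5*t), 4*t*exp(5*t), -4*t*exp(5*t)]
  [-t*exp(5*t), -2*t*exp(5*t) + exp(5*t), 2*t*exp(5*t)]
  [0, 0, exp(5*t)]

Strategy: write A = P · J · P⁻¹ where J is a Jordan canonical form, so e^{tA} = P · e^{tJ} · P⁻¹, and e^{tJ} can be computed block-by-block.

A has Jordan form
J =
  [5, 1, 0]
  [0, 5, 0]
  [0, 0, 5]
(up to reordering of blocks).

Per-block formulas:
  For a 1×1 block at λ = 5: exp(t · [5]) = [e^(5t)].
  For a 2×2 Jordan block J_2(5): exp(t · J_2(5)) = e^(5t)·(I + t·N), where N is the 2×2 nilpotent shift.

After assembling e^{tJ} and conjugating by P, we get:

e^{tA} =
  [2*t*exp(5*t) + exp(5*t), 4*t*exp(5*t), -4*t*exp(5*t)]
  [-t*exp(5*t), -2*t*exp(5*t) + exp(5*t), 2*t*exp(5*t)]
  [0, 0, exp(5*t)]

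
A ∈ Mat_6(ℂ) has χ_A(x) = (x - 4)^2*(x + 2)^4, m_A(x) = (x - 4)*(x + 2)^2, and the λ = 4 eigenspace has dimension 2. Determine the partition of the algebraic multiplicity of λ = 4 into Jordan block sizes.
Block sizes for λ = 4: [1, 1]

Step 1 — from the characteristic polynomial, algebraic multiplicity of λ = 4 is 2. From dim ker(A − (4)·I) = 2, there are exactly 2 Jordan blocks for λ = 4.
Step 2 — from the minimal polynomial, the factor (x − 4) tells us the largest block for λ = 4 has size 1.
Step 3 — with total size 2, 2 blocks, and largest block 1, the block sizes (in nonincreasing order) are [1, 1].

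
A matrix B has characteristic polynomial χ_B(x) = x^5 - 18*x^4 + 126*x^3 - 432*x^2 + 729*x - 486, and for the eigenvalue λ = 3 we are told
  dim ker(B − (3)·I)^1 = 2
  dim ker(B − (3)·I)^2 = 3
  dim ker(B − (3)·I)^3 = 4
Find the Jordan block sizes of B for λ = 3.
Block sizes for λ = 3: [3, 1]

From the dimensions of kernels of powers, the number of Jordan blocks of size at least j is d_j − d_{j−1} where d_j = dim ker(N^j) (with d_0 = 0). Computing the differences gives [2, 1, 1].
The number of blocks of size exactly k is (#blocks of size ≥ k) − (#blocks of size ≥ k + 1), so the partition is: 1 block(s) of size 1, 1 block(s) of size 3.
In nonincreasing order the block sizes are [3, 1].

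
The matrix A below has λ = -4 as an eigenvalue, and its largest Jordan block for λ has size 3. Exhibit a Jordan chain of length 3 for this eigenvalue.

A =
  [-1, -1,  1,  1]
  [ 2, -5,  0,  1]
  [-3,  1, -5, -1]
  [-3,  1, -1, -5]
A Jordan chain for λ = -4 of length 3:
v_1 = (1, 1, -1, -1)ᵀ
v_2 = (3, 2, -3, -3)ᵀ
v_3 = (1, 0, 0, 0)ᵀ

Let N = A − (-4)·I. We want v_3 with N^3 v_3 = 0 but N^2 v_3 ≠ 0; then v_{j-1} := N · v_j for j = 3, …, 2.

Pick v_3 = (1, 0, 0, 0)ᵀ.
Then v_2 = N · v_3 = (3, 2, -3, -3)ᵀ.
Then v_1 = N · v_2 = (1, 1, -1, -1)ᵀ.

Sanity check: (A − (-4)·I) v_1 = (0, 0, 0, 0)ᵀ = 0. ✓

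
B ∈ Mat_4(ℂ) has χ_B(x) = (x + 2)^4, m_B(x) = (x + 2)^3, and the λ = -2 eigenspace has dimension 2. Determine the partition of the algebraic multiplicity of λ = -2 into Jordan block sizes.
Block sizes for λ = -2: [3, 1]

Step 1 — from the characteristic polynomial, algebraic multiplicity of λ = -2 is 4. From dim ker(B − (-2)·I) = 2, there are exactly 2 Jordan blocks for λ = -2.
Step 2 — from the minimal polynomial, the factor (x + 2)^3 tells us the largest block for λ = -2 has size 3.
Step 3 — with total size 4, 2 blocks, and largest block 3, the block sizes (in nonincreasing order) are [3, 1].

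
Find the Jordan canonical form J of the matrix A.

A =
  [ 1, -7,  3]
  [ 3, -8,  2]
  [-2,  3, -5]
J_3(-4)

The characteristic polynomial is
  det(x·I − A) = x^3 + 12*x^2 + 48*x + 64 = (x + 4)^3

Eigenvalues and multiplicities (the geometric multiplicity of λ is n − rank(A − λI), which equals the number of Jordan blocks for λ):
  λ = -4: algebraic multiplicity = 3, geometric multiplicity = 1

Determining the block sizes for each eigenvalue:
  λ = -4: one block (gm = 1), so the single block has size am = 3 → block sizes [3]

Assembling the blocks gives a Jordan form
J =
  [-4,  1,  0]
  [ 0, -4,  1]
  [ 0,  0, -4]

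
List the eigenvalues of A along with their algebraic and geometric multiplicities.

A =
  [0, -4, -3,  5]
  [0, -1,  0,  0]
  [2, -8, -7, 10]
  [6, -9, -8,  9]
λ = -1: alg = 3, geom = 2; λ = 4: alg = 1, geom = 1

Step 1 — factor the characteristic polynomial to read off the algebraic multiplicities:
  χ_A(x) = (x - 4)*(x + 1)^3

Step 2 — compute geometric multiplicities via the rank-nullity identity g(λ) = n − rank(A − λI):
  rank(A − (-1)·I) = 2, so dim ker(A − (-1)·I) = n − 2 = 2
  rank(A − (4)·I) = 3, so dim ker(A − (4)·I) = n − 3 = 1

Summary:
  λ = -1: algebraic multiplicity = 3, geometric multiplicity = 2
  λ = 4: algebraic multiplicity = 1, geometric multiplicity = 1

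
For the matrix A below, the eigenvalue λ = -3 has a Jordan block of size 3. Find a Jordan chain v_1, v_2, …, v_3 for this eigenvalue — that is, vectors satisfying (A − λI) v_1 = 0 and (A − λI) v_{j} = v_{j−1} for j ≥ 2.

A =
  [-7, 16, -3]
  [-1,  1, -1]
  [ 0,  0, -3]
A Jordan chain for λ = -3 of length 3:
v_1 = (-4, -1, 0)ᵀ
v_2 = (-3, -1, 0)ᵀ
v_3 = (0, 0, 1)ᵀ

Let N = A − (-3)·I. We want v_3 with N^3 v_3 = 0 but N^2 v_3 ≠ 0; then v_{j-1} := N · v_j for j = 3, …, 2.

Pick v_3 = (0, 0, 1)ᵀ.
Then v_2 = N · v_3 = (-3, -1, 0)ᵀ.
Then v_1 = N · v_2 = (-4, -1, 0)ᵀ.

Sanity check: (A − (-3)·I) v_1 = (0, 0, 0)ᵀ = 0. ✓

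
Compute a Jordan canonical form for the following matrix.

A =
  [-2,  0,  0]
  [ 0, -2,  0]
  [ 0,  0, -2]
J_1(-2) ⊕ J_1(-2) ⊕ J_1(-2)

The characteristic polynomial is
  det(x·I − A) = x^3 + 6*x^2 + 12*x + 8 = (x + 2)^3

Eigenvalues and multiplicities (the geometric multiplicity of λ is n − rank(A − λI), which equals the number of Jordan blocks for λ):
  λ = -2: algebraic multiplicity = 3, geometric multiplicity = 3

Determining the block sizes for each eigenvalue:
  λ = -2: gm = am = 3, so every block has size 1 → block sizes [1, 1, 1]

Assembling the blocks gives a Jordan form
J =
  [-2,  0,  0]
  [ 0, -2,  0]
  [ 0,  0, -2]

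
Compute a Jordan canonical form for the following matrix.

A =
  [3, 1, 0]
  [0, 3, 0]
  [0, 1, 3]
J_2(3) ⊕ J_1(3)

The characteristic polynomial is
  det(x·I − A) = x^3 - 9*x^2 + 27*x - 27 = (x - 3)^3

Eigenvalues and multiplicities (the geometric multiplicity of λ is n − rank(A − λI), which equals the number of Jordan blocks for λ):
  λ = 3: algebraic multiplicity = 3, geometric multiplicity = 2

Determining the block sizes for each eigenvalue:
  λ = 3: 2 blocks summing to 3 forces exactly one block of size 2 and the rest size 1 → block sizes [2, 1]

Assembling the blocks gives a Jordan form
J =
  [3, 1, 0]
  [0, 3, 0]
  [0, 0, 3]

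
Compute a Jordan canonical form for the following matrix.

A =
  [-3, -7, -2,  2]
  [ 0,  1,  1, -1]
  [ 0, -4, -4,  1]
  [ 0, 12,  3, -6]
J_3(-3) ⊕ J_1(-3)

The characteristic polynomial is
  det(x·I − A) = x^4 + 12*x^3 + 54*x^2 + 108*x + 81 = (x + 3)^4

Eigenvalues and multiplicities (the geometric multiplicity of λ is n − rank(A − λI), which equals the number of Jordan blocks for λ):
  λ = -3: algebraic multiplicity = 4, geometric multiplicity = 2

Determining the block sizes for each eigenvalue:
  λ = -3: with am = 4 and gm = 2, the partition is not yet determined (e.g. several partitions of 4 into 2 parts exist). Let N = A − (-3)·I. Computing rank(N^1) = 2, rank(N^2) = 1, rank(N^3) = 0; the number of blocks of size ≥ j is rank(N^{j−1}) − rank(N^j), giving [2, 1, 1]. So we have 1 block(s) of size 3, 1 block(s) of size 1 → block sizes [3, 1]

Assembling the blocks gives a Jordan form
J =
  [-3,  1,  0,  0]
  [ 0, -3,  1,  0]
  [ 0,  0, -3,  0]
  [ 0,  0,  0, -3]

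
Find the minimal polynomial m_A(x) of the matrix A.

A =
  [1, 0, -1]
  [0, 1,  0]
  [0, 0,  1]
x^2 - 2*x + 1

The characteristic polynomial is χ_A(x) = (x - 1)^3, so the eigenvalues are known. The minimal polynomial is
  m_A(x) = Π_λ (x − λ)^{k_λ}
where k_λ is the size of the *largest* Jordan block for λ (equivalently, the smallest k with (A − λI)^k v = 0 for every generalised eigenvector v of λ).

  λ = 1: largest Jordan block has size 2, contributing (x − 1)^2

So m_A(x) = (x - 1)^2 = x^2 - 2*x + 1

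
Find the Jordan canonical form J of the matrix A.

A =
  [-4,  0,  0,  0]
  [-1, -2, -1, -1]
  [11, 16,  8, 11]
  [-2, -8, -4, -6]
J_1(-4) ⊕ J_3(0)

The characteristic polynomial is
  det(x·I − A) = x^4 + 4*x^3 = x^3*(x + 4)

Eigenvalues and multiplicities (the geometric multiplicity of λ is n − rank(A − λI), which equals the number of Jordan blocks for λ):
  λ = -4: algebraic multiplicity = 1, geometric multiplicity = 1
  λ = 0: algebraic multiplicity = 3, geometric multiplicity = 1

Determining the block sizes for each eigenvalue:
  λ = -4: one block (gm = 1), so the single block has size am = 1 → block sizes [1]
  λ = 0: one block (gm = 1), so the single block has size am = 3 → block sizes [3]

Assembling the blocks gives a Jordan form
J =
  [-4, 0, 0, 0]
  [ 0, 0, 1, 0]
  [ 0, 0, 0, 1]
  [ 0, 0, 0, 0]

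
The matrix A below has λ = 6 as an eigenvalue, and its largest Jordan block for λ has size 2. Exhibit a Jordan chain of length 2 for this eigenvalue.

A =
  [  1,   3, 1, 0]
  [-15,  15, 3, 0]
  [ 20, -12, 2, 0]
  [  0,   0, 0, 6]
A Jordan chain for λ = 6 of length 2:
v_1 = (-5, -15, 20, 0)ᵀ
v_2 = (1, 0, 0, 0)ᵀ

Let N = A − (6)·I. We want v_2 with N^2 v_2 = 0 but N^1 v_2 ≠ 0; then v_{j-1} := N · v_j for j = 2, …, 2.

Pick v_2 = (1, 0, 0, 0)ᵀ.
Then v_1 = N · v_2 = (-5, -15, 20, 0)ᵀ.

Sanity check: (A − (6)·I) v_1 = (0, 0, 0, 0)ᵀ = 0. ✓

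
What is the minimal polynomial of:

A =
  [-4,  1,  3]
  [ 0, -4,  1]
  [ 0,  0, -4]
x^3 + 12*x^2 + 48*x + 64

The characteristic polynomial is χ_A(x) = (x + 4)^3, so the eigenvalues are known. The minimal polynomial is
  m_A(x) = Π_λ (x − λ)^{k_λ}
where k_λ is the size of the *largest* Jordan block for λ (equivalently, the smallest k with (A − λI)^k v = 0 for every generalised eigenvector v of λ).

  λ = -4: largest Jordan block has size 3, contributing (x + 4)^3

So m_A(x) = (x + 4)^3 = x^3 + 12*x^2 + 48*x + 64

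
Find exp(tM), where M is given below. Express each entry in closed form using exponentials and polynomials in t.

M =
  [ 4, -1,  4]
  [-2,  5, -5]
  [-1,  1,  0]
e^{tM} =
  [-t^2*exp(3*t)/2 + t*exp(3*t) + exp(3*t), t^2*exp(3*t)/2 - t*exp(3*t), -3*t^2*exp(3*t)/2 + 4*t*exp(3*t)]
  [-t^2*exp(3*t)/2 - 2*t*exp(3*t), t^2*exp(3*t)/2 + 2*t*exp(3*t) + exp(3*t), -3*t^2*exp(3*t)/2 - 5*t*exp(3*t)]
  [-t*exp(3*t), t*exp(3*t), -3*t*exp(3*t) + exp(3*t)]

Strategy: write M = P · J · P⁻¹ where J is a Jordan canonical form, so e^{tM} = P · e^{tJ} · P⁻¹, and e^{tJ} can be computed block-by-block.

M has Jordan form
J =
  [3, 1, 0]
  [0, 3, 1]
  [0, 0, 3]
(up to reordering of blocks).

Per-block formulas:
  For a 3×3 Jordan block J_3(3): exp(t · J_3(3)) = e^(3t)·(I + t·N + (t^2/2)·N^2), where N is the 3×3 nilpotent shift.

After assembling e^{tJ} and conjugating by P, we get:

e^{tM} =
  [-t^2*exp(3*t)/2 + t*exp(3*t) + exp(3*t), t^2*exp(3*t)/2 - t*exp(3*t), -3*t^2*exp(3*t)/2 + 4*t*exp(3*t)]
  [-t^2*exp(3*t)/2 - 2*t*exp(3*t), t^2*exp(3*t)/2 + 2*t*exp(3*t) + exp(3*t), -3*t^2*exp(3*t)/2 - 5*t*exp(3*t)]
  [-t*exp(3*t), t*exp(3*t), -3*t*exp(3*t) + exp(3*t)]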